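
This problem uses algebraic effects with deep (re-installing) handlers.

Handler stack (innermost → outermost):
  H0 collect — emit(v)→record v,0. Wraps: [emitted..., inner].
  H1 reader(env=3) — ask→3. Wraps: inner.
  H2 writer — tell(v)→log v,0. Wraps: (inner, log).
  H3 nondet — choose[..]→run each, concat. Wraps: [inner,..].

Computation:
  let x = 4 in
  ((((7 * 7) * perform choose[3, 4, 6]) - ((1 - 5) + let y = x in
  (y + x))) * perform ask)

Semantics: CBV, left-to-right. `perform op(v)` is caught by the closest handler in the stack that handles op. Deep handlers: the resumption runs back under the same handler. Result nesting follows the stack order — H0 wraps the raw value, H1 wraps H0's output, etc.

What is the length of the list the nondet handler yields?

Answer: 3

Working:
choose[3, 4, 6] @ H3
  branch[0] choose=3:
    ask @ H1 ⇒ 3
    H0 returns [429]
    H1 returns [429]
    H2 returns ([429], ())
    H3 returns [([429], ())]
  branch[1] choose=4:
    ask @ H1 ⇒ 3
    H0 returns [576]
    H1 returns [576]
    H2 returns ([576], ())
    H3 returns [([576], ())]
  branch[2] choose=6:
    ask @ H1 ⇒ 3
    H0 returns [870]
    H1 returns [870]
    H2 returns ([870], ())
    H3 returns [([870], ())]
= [([429], ()), ([576], ()), ([870], ())]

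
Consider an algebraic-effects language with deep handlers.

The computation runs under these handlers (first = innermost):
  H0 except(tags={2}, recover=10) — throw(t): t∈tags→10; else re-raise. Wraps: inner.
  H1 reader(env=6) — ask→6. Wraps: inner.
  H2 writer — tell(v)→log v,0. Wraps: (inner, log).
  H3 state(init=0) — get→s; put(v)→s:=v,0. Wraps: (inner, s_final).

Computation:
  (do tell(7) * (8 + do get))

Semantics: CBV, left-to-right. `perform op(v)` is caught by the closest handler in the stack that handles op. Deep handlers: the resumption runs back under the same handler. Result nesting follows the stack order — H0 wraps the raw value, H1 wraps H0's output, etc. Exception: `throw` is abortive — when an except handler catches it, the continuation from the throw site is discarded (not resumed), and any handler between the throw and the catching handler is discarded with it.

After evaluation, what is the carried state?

Working:
tell(7) @ H2 ⇒ log+=7
get @ H3 ⇒ 0
H0 returns 0
H1 returns 0
H2 returns (0, (7))
H3 returns ((0, (7)), 0)
= ((0, (7)), 0)

Answer: 0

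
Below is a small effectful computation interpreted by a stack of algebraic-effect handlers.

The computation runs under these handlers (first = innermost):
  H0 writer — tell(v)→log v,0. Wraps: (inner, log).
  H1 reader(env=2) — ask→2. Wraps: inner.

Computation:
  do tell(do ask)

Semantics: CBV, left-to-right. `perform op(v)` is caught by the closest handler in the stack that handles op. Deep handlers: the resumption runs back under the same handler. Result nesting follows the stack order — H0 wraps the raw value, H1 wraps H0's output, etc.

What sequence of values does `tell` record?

Answer: (2)

Working:
ask @ H1 ⇒ 2
tell(2) @ H0 ⇒ log+=2
H0 returns (0, (2))
H1 returns (0, (2))
= (0, (2))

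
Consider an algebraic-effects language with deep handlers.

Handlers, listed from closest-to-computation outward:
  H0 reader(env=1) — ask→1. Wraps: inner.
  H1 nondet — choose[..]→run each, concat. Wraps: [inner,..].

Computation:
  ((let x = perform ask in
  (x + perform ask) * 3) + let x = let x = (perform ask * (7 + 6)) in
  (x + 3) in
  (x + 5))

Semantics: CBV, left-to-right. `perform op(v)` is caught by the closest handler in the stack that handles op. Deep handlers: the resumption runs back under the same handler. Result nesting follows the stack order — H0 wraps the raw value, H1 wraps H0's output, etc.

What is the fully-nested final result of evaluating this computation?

Step-by-step:
ask @ H0 ⇒ 1
ask @ H0 ⇒ 1
ask @ H0 ⇒ 1
H0 returns 27
H1 returns [27]
= [27]

Answer: [27]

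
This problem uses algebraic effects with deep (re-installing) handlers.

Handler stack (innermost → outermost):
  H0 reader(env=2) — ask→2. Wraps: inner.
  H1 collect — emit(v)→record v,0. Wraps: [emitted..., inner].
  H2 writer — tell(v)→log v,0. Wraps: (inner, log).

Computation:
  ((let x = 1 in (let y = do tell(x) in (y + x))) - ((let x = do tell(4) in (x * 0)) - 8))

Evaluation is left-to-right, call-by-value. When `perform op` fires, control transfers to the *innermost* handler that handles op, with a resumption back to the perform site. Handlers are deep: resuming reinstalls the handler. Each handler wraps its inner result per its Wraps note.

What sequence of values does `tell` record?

Answer: (1, 4)

Working:
tell(1) @ H2 ⇒ log+=1
tell(4) @ H2 ⇒ log+=4
H0 returns 9
H1 returns [9]
H2 returns ([9], (1, 4))
= ([9], (1, 4))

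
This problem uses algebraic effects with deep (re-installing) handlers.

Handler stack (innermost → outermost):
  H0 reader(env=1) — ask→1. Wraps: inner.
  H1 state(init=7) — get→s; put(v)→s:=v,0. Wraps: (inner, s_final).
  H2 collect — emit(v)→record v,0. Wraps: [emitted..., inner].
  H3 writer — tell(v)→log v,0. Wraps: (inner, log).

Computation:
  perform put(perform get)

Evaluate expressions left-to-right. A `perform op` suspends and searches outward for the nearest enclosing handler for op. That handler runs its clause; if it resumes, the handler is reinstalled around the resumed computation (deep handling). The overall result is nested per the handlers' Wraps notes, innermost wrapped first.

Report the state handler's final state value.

Working:
get @ H1 ⇒ 7
put(7) @ H1 ⇒ s:=7
H0 returns 0
H1 returns (0, 7)
H2 returns [(0, 7)]
H3 returns ([(0, 7)], ())
= ([(0, 7)], ())

Answer: 7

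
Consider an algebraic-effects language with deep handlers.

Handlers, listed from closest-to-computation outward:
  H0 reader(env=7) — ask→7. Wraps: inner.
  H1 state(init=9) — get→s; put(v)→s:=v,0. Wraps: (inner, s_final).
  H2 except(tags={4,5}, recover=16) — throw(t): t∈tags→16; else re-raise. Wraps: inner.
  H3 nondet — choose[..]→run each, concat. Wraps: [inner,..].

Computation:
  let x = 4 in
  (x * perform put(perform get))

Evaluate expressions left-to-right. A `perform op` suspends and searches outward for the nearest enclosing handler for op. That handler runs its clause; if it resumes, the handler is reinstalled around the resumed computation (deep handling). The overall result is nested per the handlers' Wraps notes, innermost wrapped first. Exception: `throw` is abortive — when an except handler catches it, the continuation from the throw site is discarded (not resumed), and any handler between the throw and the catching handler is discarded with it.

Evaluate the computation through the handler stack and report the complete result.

Answer: [(0, 9)]

Evaluation trace:
get @ H1 ⇒ 9
put(9) @ H1 ⇒ s:=9
H0 returns 0
H1 returns (0, 9)
H2 returns (0, 9)
H3 returns [(0, 9)]
= [(0, 9)]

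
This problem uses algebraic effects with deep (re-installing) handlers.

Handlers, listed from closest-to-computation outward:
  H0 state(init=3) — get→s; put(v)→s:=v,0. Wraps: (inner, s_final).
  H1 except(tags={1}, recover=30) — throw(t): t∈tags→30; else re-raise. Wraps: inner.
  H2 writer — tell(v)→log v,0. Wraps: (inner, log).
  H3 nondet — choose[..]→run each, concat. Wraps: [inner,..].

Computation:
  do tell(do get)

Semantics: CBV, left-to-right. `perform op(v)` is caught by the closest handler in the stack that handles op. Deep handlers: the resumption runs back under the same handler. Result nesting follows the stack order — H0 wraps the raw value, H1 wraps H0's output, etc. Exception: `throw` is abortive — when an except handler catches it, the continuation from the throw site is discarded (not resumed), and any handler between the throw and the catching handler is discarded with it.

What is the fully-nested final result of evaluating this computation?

Answer: [((0, 3), (3))]

Working:
get @ H0 ⇒ 3
tell(3) @ H2 ⇒ log+=3
H0 returns (0, 3)
H1 returns (0, 3)
H2 returns ((0, 3), (3))
H3 returns [((0, 3), (3))]
= [((0, 3), (3))]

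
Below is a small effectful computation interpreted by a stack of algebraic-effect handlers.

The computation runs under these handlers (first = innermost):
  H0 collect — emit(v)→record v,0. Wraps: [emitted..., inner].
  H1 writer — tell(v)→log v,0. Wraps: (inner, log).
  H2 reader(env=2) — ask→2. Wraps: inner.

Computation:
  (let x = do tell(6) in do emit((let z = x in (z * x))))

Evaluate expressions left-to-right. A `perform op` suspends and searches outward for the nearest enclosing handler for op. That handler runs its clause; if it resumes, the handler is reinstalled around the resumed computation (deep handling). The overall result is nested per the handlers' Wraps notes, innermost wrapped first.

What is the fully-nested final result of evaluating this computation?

Answer: ([0, 0], (6))

Evaluation trace:
tell(6) @ H1 ⇒ log+=6
emit(0) @ H0 ⇒ out+=0
H0 returns [0, 0]
H1 returns ([0, 0], (6))
H2 returns ([0, 0], (6))
= ([0, 0], (6))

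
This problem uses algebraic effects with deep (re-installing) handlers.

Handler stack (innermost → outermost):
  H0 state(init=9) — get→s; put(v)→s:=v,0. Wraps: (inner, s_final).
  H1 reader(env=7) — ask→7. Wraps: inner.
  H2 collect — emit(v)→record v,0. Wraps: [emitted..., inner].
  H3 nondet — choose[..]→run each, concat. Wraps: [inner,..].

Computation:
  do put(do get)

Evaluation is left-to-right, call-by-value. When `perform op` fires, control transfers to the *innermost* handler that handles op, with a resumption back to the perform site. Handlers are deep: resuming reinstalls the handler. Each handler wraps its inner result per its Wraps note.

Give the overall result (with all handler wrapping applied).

Evaluation trace:
get @ H0 ⇒ 9
put(9) @ H0 ⇒ s:=9
H0 returns (0, 9)
H1 returns (0, 9)
H2 returns [(0, 9)]
H3 returns [[(0, 9)]]
= [[(0, 9)]]

Answer: [[(0, 9)]]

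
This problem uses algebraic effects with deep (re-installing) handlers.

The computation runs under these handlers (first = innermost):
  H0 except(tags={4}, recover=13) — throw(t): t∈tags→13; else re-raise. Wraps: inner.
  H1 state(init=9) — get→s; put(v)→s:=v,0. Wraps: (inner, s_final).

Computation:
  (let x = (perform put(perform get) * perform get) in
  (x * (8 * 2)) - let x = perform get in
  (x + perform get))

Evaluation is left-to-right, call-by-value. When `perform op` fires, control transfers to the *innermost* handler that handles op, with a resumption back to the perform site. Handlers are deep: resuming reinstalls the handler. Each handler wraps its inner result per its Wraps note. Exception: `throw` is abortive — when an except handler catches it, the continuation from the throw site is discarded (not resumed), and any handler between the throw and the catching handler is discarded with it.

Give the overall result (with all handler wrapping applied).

Answer: (-18, 9)

Working:
get @ H1 ⇒ 9
put(9) @ H1 ⇒ s:=9
get @ H1 ⇒ 9
get @ H1 ⇒ 9
get @ H1 ⇒ 9
H0 returns -18
H1 returns (-18, 9)
= (-18, 9)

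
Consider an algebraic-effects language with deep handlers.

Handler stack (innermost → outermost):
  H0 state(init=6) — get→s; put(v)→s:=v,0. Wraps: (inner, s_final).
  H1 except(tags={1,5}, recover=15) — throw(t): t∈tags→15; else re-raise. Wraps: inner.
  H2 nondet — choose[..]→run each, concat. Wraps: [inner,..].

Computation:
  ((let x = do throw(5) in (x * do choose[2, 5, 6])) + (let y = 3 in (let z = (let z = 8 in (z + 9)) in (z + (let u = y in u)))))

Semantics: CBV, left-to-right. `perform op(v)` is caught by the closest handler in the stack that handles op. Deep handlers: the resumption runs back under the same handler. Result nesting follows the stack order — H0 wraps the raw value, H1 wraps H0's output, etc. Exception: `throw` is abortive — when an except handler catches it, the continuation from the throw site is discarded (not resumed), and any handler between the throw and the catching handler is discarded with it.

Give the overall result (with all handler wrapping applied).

Answer: [15]

Step-by-step:
throw(5) @ H1 caught ⇒ 15
H2 returns [15]
= [15]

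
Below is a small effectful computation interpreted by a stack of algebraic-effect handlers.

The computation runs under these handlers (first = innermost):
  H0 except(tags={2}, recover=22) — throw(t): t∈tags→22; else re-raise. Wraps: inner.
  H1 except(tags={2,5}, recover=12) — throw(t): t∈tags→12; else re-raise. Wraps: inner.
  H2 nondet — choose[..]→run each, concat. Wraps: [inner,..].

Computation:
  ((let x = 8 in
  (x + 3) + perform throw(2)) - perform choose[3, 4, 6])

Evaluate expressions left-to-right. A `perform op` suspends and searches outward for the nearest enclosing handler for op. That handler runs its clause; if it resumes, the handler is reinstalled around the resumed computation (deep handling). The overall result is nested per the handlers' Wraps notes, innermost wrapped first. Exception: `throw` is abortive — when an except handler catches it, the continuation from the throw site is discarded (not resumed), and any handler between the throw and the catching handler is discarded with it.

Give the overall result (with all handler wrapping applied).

Answer: [22]

Step-by-step:
throw(2) @ H0 caught ⇒ 22
H1 returns 22
H2 returns [22]
= [22]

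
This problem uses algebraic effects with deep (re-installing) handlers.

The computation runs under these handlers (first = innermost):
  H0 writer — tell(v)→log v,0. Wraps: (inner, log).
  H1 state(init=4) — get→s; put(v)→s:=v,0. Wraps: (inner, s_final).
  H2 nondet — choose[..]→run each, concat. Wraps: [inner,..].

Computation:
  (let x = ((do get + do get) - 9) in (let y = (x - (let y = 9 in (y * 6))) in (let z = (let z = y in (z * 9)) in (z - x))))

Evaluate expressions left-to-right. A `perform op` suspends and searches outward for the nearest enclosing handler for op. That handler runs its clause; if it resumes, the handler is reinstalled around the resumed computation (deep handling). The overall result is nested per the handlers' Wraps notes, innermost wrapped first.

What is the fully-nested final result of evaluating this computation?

Answer: [((-494, ()), 4)]

Working:
get @ H1 ⇒ 4
get @ H1 ⇒ 4
H0 returns (-494, ())
H1 returns ((-494, ()), 4)
H2 returns [((-494, ()), 4)]
= [((-494, ()), 4)]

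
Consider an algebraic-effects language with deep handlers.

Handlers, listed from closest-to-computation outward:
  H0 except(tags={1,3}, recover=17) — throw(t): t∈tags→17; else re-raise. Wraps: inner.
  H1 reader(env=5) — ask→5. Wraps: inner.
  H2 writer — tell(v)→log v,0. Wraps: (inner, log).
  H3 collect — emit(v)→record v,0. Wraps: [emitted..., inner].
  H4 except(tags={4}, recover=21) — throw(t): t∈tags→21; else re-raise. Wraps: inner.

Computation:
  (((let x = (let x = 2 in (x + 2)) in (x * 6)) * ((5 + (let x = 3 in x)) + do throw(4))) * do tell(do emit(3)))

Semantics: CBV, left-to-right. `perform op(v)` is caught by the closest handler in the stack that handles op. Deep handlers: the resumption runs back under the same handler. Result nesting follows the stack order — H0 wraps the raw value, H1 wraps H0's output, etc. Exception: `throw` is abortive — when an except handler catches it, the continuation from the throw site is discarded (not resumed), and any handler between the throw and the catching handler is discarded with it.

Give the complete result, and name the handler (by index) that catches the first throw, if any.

Answer: 21 ; first throw caught by: H4

Working:
throw(4) @ H0 re-raised
throw(4) @ H4 caught ⇒ 21
= 21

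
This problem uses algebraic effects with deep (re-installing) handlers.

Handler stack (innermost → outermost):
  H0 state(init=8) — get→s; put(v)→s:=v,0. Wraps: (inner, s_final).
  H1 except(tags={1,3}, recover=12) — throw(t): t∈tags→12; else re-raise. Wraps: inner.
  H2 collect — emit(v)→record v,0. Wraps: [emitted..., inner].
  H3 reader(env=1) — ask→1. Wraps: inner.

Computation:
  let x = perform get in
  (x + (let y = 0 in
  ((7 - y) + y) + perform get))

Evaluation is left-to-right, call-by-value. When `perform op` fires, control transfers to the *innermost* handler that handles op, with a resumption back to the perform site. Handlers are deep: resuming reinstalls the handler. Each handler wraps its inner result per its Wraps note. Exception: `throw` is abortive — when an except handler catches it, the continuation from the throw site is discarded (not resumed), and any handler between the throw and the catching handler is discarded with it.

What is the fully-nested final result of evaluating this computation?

Step-by-step:
get @ H0 ⇒ 8
get @ H0 ⇒ 8
H0 returns (23, 8)
H1 returns (23, 8)
H2 returns [(23, 8)]
H3 returns [(23, 8)]
= [(23, 8)]

Answer: [(23, 8)]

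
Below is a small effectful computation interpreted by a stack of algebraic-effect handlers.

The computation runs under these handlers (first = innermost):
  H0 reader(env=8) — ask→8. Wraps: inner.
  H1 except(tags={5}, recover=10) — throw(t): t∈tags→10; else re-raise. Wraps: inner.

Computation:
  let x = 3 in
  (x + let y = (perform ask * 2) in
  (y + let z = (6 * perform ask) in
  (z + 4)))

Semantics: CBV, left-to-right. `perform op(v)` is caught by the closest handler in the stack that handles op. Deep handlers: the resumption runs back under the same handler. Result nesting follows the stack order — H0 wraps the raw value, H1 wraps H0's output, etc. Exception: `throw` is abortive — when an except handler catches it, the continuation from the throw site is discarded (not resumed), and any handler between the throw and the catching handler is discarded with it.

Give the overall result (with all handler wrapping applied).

Answer: 71

Step-by-step:
ask @ H0 ⇒ 8
ask @ H0 ⇒ 8
H0 returns 71
H1 returns 71
= 71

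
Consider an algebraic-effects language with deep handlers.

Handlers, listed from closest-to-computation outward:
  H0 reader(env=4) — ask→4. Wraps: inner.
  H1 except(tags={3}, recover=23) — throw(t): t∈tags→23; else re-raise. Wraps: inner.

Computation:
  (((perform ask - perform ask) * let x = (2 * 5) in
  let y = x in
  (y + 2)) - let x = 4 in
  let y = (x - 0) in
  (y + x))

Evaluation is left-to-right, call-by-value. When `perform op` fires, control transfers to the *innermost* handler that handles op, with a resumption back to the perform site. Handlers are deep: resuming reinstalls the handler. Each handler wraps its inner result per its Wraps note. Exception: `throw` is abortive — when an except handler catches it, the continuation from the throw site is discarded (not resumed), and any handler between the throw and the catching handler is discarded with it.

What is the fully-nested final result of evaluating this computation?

Step-by-step:
ask @ H0 ⇒ 4
ask @ H0 ⇒ 4
H0 returns -8
H1 returns -8
= -8

Answer: -8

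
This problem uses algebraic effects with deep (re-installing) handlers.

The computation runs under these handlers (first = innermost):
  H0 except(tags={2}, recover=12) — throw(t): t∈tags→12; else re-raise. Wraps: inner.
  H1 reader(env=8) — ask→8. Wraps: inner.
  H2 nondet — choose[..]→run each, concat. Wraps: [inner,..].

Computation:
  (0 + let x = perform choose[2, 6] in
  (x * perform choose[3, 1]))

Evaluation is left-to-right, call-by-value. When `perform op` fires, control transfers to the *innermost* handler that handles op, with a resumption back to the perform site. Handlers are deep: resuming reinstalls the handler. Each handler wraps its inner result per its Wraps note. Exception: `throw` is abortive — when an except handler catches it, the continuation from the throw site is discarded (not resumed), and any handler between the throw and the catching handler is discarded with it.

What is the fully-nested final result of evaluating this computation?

Working:
choose[2, 6] @ H2
  branch[0] choose=2:
    choose[3, 1] @ H2
      branch[0] choose=3:
        H0 returns 6
        H1 returns 6
        H2 returns [6]
      branch[1] choose=1:
        H0 returns 2
        H1 returns 2
        H2 returns [2]
  branch[1] choose=6:
    choose[3, 1] @ H2
      branch[0] choose=3:
        H0 returns 18
        H1 returns 18
        H2 returns [18]
      branch[1] choose=1:
        H0 returns 6
        H1 returns 6
        H2 returns [6]
= [6, 2, 18, 6]

Answer: [6, 2, 18, 6]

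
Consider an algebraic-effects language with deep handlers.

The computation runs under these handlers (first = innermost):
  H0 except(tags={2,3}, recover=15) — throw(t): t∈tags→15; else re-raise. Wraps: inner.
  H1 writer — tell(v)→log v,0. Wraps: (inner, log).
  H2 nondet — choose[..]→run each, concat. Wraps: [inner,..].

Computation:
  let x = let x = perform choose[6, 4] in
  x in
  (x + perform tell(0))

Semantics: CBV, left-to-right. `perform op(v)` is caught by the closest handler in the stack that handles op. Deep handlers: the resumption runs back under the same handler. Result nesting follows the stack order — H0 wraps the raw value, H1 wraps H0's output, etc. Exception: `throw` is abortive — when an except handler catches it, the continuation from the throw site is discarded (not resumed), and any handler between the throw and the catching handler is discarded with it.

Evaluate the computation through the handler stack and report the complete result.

Answer: [(6, (0)), (4, (0))]

Working:
choose[6, 4] @ H2
  branch[0] choose=6:
    tell(0) @ H1 ⇒ log+=0
    H0 returns 6
    H1 returns (6, (0))
    H2 returns [(6, (0))]
  branch[1] choose=4:
    tell(0) @ H1 ⇒ log+=0
    H0 returns 4
    H1 returns (4, (0))
    H2 returns [(4, (0))]
= [(6, (0)), (4, (0))]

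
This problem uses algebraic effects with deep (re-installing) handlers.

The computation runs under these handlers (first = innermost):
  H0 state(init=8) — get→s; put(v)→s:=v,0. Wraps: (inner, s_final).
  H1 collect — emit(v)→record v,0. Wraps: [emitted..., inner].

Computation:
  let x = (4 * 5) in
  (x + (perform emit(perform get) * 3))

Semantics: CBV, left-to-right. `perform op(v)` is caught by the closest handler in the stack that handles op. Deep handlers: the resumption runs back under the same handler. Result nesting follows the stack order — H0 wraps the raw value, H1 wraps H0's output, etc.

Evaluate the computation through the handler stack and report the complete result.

Step-by-step:
get @ H0 ⇒ 8
emit(8) @ H1 ⇒ out+=8
H0 returns (20, 8)
H1 returns [8, (20, 8)]
= [8, (20, 8)]

Answer: [8, (20, 8)]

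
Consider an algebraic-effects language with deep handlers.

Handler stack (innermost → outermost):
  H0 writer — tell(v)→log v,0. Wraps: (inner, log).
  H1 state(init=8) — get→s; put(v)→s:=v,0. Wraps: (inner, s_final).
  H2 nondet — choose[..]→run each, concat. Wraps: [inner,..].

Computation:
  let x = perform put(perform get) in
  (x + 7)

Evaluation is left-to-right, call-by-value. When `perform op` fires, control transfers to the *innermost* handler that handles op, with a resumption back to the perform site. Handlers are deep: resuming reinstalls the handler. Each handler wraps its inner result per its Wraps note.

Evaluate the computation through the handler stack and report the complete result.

Working:
get @ H1 ⇒ 8
put(8) @ H1 ⇒ s:=8
H0 returns (7, ())
H1 returns ((7, ()), 8)
H2 returns [((7, ()), 8)]
= [((7, ()), 8)]

Answer: [((7, ()), 8)]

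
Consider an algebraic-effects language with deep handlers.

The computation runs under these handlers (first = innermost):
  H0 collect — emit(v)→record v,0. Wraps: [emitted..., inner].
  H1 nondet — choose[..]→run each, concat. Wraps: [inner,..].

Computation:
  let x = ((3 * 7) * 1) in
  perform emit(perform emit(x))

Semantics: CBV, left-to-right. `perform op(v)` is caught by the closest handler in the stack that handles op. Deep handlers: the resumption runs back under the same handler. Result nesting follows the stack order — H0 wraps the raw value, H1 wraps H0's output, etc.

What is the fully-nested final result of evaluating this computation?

Answer: [[21, 0, 0]]

Step-by-step:
emit(21) @ H0 ⇒ out+=21
emit(0) @ H0 ⇒ out+=0
H0 returns [21, 0, 0]
H1 returns [[21, 0, 0]]
= [[21, 0, 0]]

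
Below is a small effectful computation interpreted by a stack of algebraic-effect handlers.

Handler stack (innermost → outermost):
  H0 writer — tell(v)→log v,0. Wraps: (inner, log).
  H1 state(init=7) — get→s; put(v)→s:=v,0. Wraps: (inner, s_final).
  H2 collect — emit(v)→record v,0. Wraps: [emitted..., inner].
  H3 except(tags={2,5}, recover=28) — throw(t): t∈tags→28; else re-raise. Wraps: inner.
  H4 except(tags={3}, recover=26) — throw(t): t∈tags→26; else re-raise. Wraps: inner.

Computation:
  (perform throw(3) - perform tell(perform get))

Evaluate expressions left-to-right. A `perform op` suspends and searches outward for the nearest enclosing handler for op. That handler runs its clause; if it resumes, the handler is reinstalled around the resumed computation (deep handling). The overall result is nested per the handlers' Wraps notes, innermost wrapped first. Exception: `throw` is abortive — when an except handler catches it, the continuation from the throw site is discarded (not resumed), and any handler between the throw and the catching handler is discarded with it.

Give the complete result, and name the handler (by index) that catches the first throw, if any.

Answer: 26 ; first throw caught by: H4

Working:
throw(3) @ H3 re-raised
throw(3) @ H4 caught ⇒ 26
= 26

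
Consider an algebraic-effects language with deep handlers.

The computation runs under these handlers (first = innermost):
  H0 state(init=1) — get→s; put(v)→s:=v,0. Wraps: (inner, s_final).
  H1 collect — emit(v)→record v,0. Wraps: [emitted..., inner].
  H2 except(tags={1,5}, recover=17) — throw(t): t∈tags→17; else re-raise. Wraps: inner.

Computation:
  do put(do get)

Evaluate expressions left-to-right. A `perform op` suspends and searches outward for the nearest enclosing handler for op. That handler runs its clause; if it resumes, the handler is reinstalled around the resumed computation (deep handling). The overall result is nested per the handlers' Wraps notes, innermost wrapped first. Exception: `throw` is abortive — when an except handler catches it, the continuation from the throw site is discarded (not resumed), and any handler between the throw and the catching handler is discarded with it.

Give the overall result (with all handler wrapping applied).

Answer: [(0, 1)]

Step-by-step:
get @ H0 ⇒ 1
put(1) @ H0 ⇒ s:=1
H0 returns (0, 1)
H1 returns [(0, 1)]
H2 returns [(0, 1)]
= [(0, 1)]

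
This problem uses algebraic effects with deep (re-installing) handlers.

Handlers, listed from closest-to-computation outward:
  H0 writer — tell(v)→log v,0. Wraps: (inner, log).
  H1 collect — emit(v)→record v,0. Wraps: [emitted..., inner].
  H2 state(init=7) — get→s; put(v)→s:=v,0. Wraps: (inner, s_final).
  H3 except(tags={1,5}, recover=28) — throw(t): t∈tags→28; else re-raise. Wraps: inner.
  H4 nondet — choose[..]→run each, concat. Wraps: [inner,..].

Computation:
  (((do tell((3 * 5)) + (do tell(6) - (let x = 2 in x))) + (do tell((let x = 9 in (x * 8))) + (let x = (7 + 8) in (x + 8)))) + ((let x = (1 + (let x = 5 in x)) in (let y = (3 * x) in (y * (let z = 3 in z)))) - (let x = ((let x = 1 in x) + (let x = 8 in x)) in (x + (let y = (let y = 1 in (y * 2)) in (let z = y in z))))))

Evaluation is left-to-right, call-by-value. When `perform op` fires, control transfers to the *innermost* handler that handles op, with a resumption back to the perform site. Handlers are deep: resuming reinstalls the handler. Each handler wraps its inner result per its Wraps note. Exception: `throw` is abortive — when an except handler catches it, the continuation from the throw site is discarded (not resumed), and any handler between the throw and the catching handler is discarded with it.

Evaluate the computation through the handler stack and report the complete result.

Step-by-step:
tell(15) @ H0 ⇒ log+=15
tell(6) @ H0 ⇒ log+=6
tell(72) @ H0 ⇒ log+=72
H0 returns (64, (15, 6, 72))
H1 returns [(64, (15, 6, 72))]
H2 returns ([(64, (15, 6, 72))], 7)
H3 returns ([(64, (15, 6, 72))], 7)
H4 returns [([(64, (15, 6, 72))], 7)]
= [([(64, (15, 6, 72))], 7)]

Answer: [([(64, (15, 6, 72))], 7)]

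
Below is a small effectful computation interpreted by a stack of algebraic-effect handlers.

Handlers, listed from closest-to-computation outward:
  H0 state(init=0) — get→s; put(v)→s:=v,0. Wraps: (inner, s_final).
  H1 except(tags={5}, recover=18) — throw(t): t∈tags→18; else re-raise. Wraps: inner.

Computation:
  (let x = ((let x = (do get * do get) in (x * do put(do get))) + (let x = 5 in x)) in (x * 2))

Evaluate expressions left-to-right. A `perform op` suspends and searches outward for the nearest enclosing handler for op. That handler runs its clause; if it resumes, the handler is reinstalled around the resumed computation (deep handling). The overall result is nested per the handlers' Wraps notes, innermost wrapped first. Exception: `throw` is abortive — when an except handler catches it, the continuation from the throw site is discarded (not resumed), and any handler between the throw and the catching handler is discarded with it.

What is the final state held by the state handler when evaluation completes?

Evaluation trace:
get @ H0 ⇒ 0
get @ H0 ⇒ 0
get @ H0 ⇒ 0
put(0) @ H0 ⇒ s:=0
H0 returns (10, 0)
H1 returns (10, 0)
= (10, 0)

Answer: 0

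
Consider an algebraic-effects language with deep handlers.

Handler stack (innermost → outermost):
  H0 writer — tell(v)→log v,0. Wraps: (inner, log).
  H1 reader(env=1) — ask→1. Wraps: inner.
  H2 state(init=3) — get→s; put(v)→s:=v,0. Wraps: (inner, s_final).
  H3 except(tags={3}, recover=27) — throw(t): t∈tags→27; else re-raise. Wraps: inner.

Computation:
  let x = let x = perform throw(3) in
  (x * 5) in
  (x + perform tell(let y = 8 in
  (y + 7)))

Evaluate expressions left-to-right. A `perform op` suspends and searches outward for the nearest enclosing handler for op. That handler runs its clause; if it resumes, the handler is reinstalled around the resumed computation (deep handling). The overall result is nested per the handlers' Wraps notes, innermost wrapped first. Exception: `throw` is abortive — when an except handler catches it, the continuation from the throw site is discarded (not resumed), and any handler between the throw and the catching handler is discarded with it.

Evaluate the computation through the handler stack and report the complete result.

Working:
throw(3) @ H3 caught ⇒ 27
= 27

Answer: 27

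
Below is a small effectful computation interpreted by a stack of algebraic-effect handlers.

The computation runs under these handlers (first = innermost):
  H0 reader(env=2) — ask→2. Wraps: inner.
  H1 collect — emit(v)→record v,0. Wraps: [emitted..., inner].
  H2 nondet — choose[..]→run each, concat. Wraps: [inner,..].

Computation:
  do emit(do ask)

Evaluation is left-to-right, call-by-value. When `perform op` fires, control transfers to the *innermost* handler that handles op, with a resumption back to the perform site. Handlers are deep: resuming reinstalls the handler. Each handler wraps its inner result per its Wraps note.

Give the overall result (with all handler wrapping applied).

Answer: [[2, 0]]

Working:
ask @ H0 ⇒ 2
emit(2) @ H1 ⇒ out+=2
H0 returns 0
H1 returns [2, 0]
H2 returns [[2, 0]]
= [[2, 0]]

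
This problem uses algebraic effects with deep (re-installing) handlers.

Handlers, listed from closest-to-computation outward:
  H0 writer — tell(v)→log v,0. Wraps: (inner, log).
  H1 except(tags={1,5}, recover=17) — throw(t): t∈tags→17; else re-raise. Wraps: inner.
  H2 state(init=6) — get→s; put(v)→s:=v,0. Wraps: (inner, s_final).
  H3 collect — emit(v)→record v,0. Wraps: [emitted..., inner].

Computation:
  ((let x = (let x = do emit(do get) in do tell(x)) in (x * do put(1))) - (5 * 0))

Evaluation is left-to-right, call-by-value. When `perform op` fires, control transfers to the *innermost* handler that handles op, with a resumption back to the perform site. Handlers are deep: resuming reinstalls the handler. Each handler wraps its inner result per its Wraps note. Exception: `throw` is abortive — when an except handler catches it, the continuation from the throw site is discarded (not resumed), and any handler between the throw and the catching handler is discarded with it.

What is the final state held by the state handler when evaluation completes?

Answer: 1

Working:
get @ H2 ⇒ 6
emit(6) @ H3 ⇒ out+=6
tell(0) @ H0 ⇒ log+=0
put(1) @ H2 ⇒ s:=1
H0 returns (0, (0))
H1 returns (0, (0))
H2 returns ((0, (0)), 1)
H3 returns [6, ((0, (0)), 1)]
= [6, ((0, (0)), 1)]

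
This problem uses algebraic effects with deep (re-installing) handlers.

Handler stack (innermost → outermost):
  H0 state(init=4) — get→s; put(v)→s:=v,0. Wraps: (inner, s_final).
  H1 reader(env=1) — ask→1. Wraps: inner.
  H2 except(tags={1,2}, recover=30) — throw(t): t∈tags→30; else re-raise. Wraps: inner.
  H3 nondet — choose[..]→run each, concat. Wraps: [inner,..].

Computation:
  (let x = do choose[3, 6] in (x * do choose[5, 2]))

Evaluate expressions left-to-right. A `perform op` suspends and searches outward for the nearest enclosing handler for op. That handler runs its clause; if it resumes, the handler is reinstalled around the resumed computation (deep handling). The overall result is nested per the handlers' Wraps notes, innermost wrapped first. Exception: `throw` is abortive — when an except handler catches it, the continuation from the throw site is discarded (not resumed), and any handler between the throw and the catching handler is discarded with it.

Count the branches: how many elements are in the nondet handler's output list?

Evaluation trace:
choose[3, 6] @ H3
  branch[0] choose=3:
    choose[5, 2] @ H3
      branch[0] choose=5:
        H0 returns (15, 4)
        H1 returns (15, 4)
        H2 returns (15, 4)
        H3 returns [(15, 4)]
      branch[1] choose=2:
        H0 returns (6, 4)
        H1 returns (6, 4)
        H2 returns (6, 4)
        H3 returns [(6, 4)]
  branch[1] choose=6:
    choose[5, 2] @ H3
      branch[0] choose=5:
        H0 returns (30, 4)
        H1 returns (30, 4)
        H2 returns (30, 4)
        H3 returns [(30, 4)]
      branch[1] choose=2:
        H0 returns (12, 4)
        H1 returns (12, 4)
        H2 returns (12, 4)
        H3 returns [(12, 4)]
= [(15, 4), (6, 4), (30, 4), (12, 4)]

Answer: 4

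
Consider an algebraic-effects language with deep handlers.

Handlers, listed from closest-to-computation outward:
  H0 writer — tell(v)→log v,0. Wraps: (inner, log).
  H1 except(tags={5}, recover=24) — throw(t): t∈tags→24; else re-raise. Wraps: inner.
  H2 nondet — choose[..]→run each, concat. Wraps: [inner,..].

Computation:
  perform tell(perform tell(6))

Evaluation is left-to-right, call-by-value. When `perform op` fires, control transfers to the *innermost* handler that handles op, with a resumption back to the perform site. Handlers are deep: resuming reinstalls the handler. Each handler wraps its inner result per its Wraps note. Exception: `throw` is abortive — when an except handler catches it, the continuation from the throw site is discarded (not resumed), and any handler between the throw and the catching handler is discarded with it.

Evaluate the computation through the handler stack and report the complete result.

Evaluation trace:
tell(6) @ H0 ⇒ log+=6
tell(0) @ H0 ⇒ log+=0
H0 returns (0, (6, 0))
H1 returns (0, (6, 0))
H2 returns [(0, (6, 0))]
= [(0, (6, 0))]

Answer: [(0, (6, 0))]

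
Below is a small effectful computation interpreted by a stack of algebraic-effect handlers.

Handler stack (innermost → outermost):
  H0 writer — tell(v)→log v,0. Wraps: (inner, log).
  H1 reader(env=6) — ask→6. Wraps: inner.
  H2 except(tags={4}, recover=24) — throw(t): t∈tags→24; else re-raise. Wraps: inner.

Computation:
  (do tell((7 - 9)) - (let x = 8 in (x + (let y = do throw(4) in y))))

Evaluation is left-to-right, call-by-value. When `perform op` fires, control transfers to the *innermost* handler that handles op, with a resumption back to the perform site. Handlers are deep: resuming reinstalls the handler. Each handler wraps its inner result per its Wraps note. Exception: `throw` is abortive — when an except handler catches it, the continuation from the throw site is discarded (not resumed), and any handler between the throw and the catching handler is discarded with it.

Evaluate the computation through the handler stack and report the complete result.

Evaluation trace:
tell(-2) @ H0 ⇒ log+=-2
throw(4) @ H2 caught ⇒ 24
= 24

Answer: 24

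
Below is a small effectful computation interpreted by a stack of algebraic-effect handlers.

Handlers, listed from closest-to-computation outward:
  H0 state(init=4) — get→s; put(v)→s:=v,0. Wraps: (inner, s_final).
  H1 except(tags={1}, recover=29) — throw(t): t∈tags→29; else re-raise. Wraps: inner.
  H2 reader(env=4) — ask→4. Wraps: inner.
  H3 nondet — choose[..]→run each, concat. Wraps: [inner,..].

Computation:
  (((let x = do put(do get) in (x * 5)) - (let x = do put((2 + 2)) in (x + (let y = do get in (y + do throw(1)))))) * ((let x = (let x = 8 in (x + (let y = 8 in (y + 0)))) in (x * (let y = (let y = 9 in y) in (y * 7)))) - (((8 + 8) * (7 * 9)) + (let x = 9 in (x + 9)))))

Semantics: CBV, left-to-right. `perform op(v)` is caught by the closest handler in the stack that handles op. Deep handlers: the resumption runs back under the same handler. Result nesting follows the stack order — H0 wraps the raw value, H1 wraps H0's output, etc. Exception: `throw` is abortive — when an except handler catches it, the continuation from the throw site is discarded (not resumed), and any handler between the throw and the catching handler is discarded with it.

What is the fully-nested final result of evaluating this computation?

Answer: [29]

Step-by-step:
get @ H0 ⇒ 4
put(4) @ H0 ⇒ s:=4
put(4) @ H0 ⇒ s:=4
get @ H0 ⇒ 4
throw(1) @ H1 caught ⇒ 29
H2 returns 29
H3 returns [29]
= [29]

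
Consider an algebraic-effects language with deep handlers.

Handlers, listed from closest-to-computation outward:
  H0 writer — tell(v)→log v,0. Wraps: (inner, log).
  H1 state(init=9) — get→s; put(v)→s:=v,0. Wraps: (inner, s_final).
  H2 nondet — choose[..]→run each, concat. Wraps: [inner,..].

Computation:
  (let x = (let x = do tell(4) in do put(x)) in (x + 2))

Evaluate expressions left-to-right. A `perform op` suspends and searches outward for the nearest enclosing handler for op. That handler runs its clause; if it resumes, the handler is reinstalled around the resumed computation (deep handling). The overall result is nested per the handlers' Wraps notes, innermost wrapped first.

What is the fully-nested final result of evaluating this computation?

Answer: [((2, (4)), 0)]

Evaluation trace:
tell(4) @ H0 ⇒ log+=4
put(0) @ H1 ⇒ s:=0
H0 returns (2, (4))
H1 returns ((2, (4)), 0)
H2 returns [((2, (4)), 0)]
= [((2, (4)), 0)]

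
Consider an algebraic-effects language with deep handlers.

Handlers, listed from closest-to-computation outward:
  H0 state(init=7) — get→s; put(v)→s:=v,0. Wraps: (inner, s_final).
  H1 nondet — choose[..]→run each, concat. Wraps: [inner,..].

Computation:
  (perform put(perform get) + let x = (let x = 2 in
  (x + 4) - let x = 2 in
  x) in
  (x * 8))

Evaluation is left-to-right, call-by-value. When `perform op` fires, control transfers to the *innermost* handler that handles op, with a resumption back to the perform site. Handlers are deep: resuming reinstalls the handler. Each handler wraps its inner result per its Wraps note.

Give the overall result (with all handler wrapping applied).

Evaluation trace:
get @ H0 ⇒ 7
put(7) @ H0 ⇒ s:=7
H0 returns (32, 7)
H1 returns [(32, 7)]
= [(32, 7)]

Answer: [(32, 7)]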